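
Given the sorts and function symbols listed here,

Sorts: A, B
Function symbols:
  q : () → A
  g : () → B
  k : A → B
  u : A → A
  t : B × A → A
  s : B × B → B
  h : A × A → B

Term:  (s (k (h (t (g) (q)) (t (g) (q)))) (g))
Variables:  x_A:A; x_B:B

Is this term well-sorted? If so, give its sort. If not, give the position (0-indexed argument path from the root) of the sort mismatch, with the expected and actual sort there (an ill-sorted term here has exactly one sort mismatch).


        (g) : B
        (q) : A
      (t (g) (q)) : A
        (g) : B
        (q) : A
      (t (g) (q)) : A
    (h (t (g) (q)) (t (g) (q))) : B
  (k (h (t (g) (q)) (t (g) (q)))) : ✗ arg 0 at [0, 0] has sort B, expected A
  (g) : B

ill-sorted at position [0, 0]: expected A, got B


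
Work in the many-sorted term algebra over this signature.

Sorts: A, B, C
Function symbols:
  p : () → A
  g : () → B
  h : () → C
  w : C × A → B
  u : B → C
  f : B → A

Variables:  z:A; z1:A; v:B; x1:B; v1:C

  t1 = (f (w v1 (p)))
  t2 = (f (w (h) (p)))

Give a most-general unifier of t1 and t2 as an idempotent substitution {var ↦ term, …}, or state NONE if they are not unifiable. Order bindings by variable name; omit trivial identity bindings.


{v1 ↦ (h)}


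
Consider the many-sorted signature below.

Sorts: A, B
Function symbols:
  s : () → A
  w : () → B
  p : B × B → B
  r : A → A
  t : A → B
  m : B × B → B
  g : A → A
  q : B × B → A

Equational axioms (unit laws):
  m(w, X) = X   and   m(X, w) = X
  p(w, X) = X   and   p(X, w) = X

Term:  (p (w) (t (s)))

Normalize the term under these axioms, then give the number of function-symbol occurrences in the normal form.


1. (p (w) (t (s)))  →  (t (s))
normal form: (t (s))

size = 2


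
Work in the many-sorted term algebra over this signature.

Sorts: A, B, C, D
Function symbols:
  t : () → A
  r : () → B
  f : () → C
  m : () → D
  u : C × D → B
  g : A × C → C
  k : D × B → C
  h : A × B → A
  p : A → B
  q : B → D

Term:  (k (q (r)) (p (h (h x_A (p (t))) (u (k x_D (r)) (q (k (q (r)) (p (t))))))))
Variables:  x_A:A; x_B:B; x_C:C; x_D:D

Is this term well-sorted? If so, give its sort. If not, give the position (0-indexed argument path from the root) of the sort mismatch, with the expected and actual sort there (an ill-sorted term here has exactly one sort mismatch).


    (r) : B
  (q (r)) : D
        x_A : A
          (t) : A
        (p (t)) : B
      (h x_A (p (t))) : A
          x_D : D
          (r) : B
        (k x_D (r)) : C
              (r) : B
            (q (r)) : D
              (t) : A
            (p (t)) : B
          (k (q (r)) (p (t))) : C
        (q (k (q (r)) (p (t)))) : ✗ arg 0 at [1, 0, 1, 1, 0] has sort C, expected B

ill-sorted at position [1, 0, 1, 1, 0]: expected B, got C


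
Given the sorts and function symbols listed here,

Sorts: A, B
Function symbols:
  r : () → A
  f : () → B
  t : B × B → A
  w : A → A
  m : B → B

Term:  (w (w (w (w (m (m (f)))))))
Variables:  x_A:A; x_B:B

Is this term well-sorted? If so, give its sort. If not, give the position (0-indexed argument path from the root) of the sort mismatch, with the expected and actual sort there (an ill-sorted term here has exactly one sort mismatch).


ill-sorted at position [0, 0, 0, 0]: expected A, got B

            (f) : B
          (m (f)) : B
        (m (m (f))) : B
      (w (m (m (f)))) : ✗ arg 0 at [0, 0, 0, 0] has sort B, expected A


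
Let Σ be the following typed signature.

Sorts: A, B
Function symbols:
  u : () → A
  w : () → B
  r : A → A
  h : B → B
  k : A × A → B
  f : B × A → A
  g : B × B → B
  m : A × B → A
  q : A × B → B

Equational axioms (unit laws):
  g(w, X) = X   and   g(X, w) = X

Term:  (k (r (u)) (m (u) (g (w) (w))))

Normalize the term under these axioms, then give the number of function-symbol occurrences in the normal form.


size = 6

1. (k (r (u)) (m (u) (g (w) (w))))  →  (k (r (u)) (m (u) (w)))
normal form: (k (r (u)) (m (u) (w)))


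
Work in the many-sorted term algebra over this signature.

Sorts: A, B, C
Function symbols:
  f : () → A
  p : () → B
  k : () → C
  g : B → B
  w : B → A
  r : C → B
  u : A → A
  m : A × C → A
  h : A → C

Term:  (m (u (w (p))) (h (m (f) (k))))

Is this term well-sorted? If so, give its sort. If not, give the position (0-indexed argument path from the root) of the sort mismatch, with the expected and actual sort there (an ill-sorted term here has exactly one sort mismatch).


well-sorted; sort = A

      (p) : B
    (w (p)) : A
  (u (w (p))) : A
      (f) : A
      (k) : C
    (m (f) (k)) : A
  (h (m (f) (k))) : C
(m (u (w (p))) (h (m (f) (k)))) : A


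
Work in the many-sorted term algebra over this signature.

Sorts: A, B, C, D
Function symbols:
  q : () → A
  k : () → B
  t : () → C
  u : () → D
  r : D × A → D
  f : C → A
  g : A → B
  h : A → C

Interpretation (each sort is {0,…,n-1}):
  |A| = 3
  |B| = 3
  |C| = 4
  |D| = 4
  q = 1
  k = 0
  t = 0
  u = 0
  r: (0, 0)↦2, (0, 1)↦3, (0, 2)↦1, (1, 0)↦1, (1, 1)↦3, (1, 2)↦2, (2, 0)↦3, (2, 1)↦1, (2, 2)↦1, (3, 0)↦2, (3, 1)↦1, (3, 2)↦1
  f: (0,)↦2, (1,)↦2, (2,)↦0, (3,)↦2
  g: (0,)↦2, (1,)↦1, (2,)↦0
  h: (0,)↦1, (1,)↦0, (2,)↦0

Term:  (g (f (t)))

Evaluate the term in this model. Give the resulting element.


  t = 0
  (f (t)) = f(0,) = 2
  (g (f (t))) = g(2,) = 0

value = 0


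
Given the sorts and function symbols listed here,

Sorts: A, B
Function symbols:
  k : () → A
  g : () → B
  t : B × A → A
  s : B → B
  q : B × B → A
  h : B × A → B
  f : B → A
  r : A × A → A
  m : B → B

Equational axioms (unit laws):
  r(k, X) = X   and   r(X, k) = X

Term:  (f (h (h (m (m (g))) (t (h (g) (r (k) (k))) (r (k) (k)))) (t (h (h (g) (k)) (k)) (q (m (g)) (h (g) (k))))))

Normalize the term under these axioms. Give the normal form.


normal form = (f (h (h (m (m (g))) (t (h (g) (k)) (k))) (t (h (h (g) (k)) (k)) (q (m (g)) (h (g) (k))))))

1. (f (h (h (m (m (g))) (t (h (g) (r (k) (k))) (r (k) (k)))) (t (h (h (g) (k)) (k)) (q (m (g)) (h (g) (k))))))  →  (f (h (h (m (m (g))) (t (h (g) (k)) (r (k) (k)))) (t (h (h (g) (k)) (k)) (q (m (g)) (h (g) (k))))))
2. (f (h (h (m (m (g))) (t (h (g) (k)) (r (k) (k)))) (t (h (h (g) (k)) (k)) (q (m (g)) (h (g) (k))))))  →  (f (h (h (m (m (g))) (t (h (g) (k)) (k))) (t (h (h (g) (k)) (k)) (q (m (g)) (h (g) (k))))))


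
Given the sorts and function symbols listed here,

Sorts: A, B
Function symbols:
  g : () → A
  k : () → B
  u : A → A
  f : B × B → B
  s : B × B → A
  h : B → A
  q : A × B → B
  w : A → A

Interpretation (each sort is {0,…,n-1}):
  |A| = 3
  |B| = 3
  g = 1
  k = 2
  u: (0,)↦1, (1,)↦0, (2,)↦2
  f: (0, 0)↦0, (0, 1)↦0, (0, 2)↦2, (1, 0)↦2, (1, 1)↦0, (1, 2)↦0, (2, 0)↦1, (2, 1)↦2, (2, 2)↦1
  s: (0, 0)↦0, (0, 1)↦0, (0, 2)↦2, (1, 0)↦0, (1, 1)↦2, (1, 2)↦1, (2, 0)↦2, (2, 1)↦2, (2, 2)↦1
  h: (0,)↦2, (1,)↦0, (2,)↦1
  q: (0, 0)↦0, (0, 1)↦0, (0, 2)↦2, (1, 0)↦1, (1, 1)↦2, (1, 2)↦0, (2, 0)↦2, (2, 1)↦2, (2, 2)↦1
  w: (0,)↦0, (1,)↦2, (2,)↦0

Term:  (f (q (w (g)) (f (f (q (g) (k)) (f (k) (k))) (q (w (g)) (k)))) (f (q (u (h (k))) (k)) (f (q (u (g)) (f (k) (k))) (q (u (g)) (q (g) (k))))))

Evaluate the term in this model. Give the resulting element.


  g = 1
  (w (g)) = w(1,) = 2
  g = 1
  k = 2
  (q (g) (k)) = q(1, 2) = 0
  k = 2
  k = 2
  (f (k) (k)) = f(2, 2) = 1
  (f (q (g) (k)) (f (k) (k))) = f(0, 1) = 0
  g = 1
  (w (g)) = w(1,) = 2
  k = 2
  (q (w (g)) (k)) = q(2, 2) = 1
  (f (f (q (g) (k)) (f (k) (k))) (q (w (g)) (k))) = f(0, 1) = 0
  (q (w (g)) (f (f (q (g) (k)) (f (k) (k))) (q (w (g)) (k)))) = q(2, 0) = 2
  k = 2
  (h (k)) = h(2,) = 1
  (u (h (k))) = u(1,) = 0
  k = 2
  (q (u (h (k))) (k)) = q(0, 2) = 2
  g = 1
  (u (g)) = u(1,) = 0
  k = 2
  k = 2
  (f (k) (k)) = f(2, 2) = 1
  (q (u (g)) (f (k) (k))) = q(0, 1) = 0
  g = 1
  (u (g)) = u(1,) = 0
  g = 1
  k = 2
  (q (g) (k)) = q(1, 2) = 0
  (q (u (g)) (q (g) (k))) = q(0, 0) = 0
  (f (q (u (g)) (f (k) (k))) (q (u (g)) (q (g) (k)))) = f(0, 0) = 0
  (f (q (u (h (k))) (k)) (f (q (u (g)) (f (k) (k))) (q (u (g)) (q (g) (k))))) = f(2, 0) = 1
  (f (q (w (g)) (f (f (q (g) (k)) (f (k) (k))) (q (w (g)) (k)))) (f (q (u (h (k))) (k)) (f (q (u (g)) (f (k) (k))) (q (u (g)) (q (g) (k)))))) = f(2, 1) = 2

value = 2


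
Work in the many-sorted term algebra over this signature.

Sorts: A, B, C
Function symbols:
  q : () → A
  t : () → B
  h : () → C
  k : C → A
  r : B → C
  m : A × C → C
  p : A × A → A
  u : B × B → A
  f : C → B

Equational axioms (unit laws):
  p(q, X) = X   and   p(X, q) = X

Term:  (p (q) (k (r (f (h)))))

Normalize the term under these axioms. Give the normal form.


1. (p (q) (k (r (f (h)))))  →  (k (r (f (h))))

normal form = (k (r (f (h))))


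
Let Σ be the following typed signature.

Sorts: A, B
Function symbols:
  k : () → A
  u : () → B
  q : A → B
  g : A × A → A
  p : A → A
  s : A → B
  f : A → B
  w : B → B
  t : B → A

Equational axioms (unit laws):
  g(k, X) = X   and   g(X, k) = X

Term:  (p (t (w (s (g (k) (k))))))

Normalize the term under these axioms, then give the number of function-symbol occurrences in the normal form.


size = 5

1. (p (t (w (s (g (k) (k))))))  →  (p (t (w (s (k)))))
normal form: (p (t (w (s (k)))))


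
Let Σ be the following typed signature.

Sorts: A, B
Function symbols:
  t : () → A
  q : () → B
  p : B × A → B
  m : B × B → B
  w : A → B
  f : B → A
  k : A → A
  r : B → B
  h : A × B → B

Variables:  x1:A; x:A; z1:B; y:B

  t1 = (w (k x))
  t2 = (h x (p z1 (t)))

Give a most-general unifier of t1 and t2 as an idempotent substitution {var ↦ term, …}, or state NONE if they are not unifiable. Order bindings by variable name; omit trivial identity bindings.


head clash or occurs-check failure — not unifiable

NONE (not unifiable)


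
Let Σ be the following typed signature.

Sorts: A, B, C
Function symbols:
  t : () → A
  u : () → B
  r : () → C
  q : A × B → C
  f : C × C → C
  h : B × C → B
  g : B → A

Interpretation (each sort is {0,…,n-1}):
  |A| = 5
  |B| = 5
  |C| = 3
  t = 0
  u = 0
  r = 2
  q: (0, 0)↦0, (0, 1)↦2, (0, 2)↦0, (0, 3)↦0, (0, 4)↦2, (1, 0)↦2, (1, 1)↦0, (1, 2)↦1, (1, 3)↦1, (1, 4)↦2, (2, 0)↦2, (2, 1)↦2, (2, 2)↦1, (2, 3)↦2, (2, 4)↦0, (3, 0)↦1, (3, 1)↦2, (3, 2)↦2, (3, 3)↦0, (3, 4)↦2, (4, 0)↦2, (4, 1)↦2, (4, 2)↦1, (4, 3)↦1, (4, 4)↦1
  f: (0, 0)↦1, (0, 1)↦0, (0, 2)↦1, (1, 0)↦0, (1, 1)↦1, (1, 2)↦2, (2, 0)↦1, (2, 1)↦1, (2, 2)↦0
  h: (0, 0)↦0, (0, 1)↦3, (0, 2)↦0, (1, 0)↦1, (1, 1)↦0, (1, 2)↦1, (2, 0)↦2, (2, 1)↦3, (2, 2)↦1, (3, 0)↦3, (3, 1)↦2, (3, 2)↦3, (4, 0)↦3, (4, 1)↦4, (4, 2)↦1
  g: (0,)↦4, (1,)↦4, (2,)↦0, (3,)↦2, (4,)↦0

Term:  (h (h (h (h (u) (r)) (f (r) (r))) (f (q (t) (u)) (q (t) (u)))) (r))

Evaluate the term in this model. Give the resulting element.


  u = 0
  r = 2
  (h (u) (r)) = h(0, 2) = 0
  r = 2
  r = 2
  (f (r) (r)) = f(2, 2) = 0
  (h (h (u) (r)) (f (r) (r))) = h(0, 0) = 0
  t = 0
  u = 0
  (q (t) (u)) = q(0, 0) = 0
  t = 0
  u = 0
  (q (t) (u)) = q(0, 0) = 0
  (f (q (t) (u)) (q (t) (u))) = f(0, 0) = 1
  (h (h (h (u) (r)) (f (r) (r))) (f (q (t) (u)) (q (t) (u)))) = h(0, 1) = 3
  r = 2
  (h (h (h (h (u) (r)) (f (r) (r))) (f (q (t) (u)) (q (t) (u)))) (r)) = h(3, 2) = 3

value = 3


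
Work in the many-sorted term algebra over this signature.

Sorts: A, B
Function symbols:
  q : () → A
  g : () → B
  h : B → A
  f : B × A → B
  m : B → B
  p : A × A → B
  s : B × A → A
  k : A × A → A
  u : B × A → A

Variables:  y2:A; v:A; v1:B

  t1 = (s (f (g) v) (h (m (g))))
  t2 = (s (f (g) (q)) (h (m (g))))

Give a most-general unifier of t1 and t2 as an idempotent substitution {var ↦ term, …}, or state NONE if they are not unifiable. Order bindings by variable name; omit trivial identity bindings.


{v ↦ (q)}


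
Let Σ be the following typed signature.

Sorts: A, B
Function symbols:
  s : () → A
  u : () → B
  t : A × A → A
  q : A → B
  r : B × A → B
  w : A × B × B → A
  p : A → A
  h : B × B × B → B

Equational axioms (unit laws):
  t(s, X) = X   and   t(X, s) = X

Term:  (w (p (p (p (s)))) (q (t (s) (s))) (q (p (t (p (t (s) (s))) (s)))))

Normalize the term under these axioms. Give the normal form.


1. (w (p (p (p (s)))) (q (t (s) (s))) (q (p (t (p (t (s) (s))) (s)))))  →  (w (p (p (p (s)))) (q (s)) (q (p (t (p (t (s) (s))) (s)))))
2. (w (p (p (p (s)))) (q (s)) (q (p (t (p (t (s) (s))) (s)))))  →  (w (p (p (p (s)))) (q (s)) (q (p (p (t (s) (s))))))
3. (w (p (p (p (s)))) (q (s)) (q (p (p (t (s) (s))))))  →  (w (p (p (p (s)))) (q (s)) (q (p (p (s)))))

normal form = (w (p (p (p (s)))) (q (s)) (q (p (p (s)))))


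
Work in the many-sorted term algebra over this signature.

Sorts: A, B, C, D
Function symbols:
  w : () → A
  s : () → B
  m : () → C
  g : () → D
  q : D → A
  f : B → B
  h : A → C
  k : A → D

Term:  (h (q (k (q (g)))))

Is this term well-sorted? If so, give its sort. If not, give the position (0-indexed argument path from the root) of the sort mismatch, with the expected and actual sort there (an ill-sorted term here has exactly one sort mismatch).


well-sorted; sort = C

        (g) : D
      (q (g)) : A
    (k (q (g))) : D
  (q (k (q (g)))) : A
(h (q (k (q (g))))) : C


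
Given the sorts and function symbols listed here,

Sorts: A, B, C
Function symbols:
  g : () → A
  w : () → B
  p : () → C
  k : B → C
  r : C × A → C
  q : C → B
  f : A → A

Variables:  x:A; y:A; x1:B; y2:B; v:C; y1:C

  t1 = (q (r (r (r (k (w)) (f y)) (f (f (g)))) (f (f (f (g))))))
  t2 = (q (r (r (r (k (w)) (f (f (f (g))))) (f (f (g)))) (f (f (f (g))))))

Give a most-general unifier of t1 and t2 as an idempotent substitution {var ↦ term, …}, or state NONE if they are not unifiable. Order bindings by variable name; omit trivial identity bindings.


{y ↦ (f (f (g)))}


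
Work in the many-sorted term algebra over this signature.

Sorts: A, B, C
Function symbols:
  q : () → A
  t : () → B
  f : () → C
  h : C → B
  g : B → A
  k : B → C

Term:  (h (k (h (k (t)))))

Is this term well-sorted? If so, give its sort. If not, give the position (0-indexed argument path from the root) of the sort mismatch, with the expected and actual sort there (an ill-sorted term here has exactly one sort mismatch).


well-sorted; sort = B

        (t) : B
      (k (t)) : C
    (h (k (t))) : B
  (k (h (k (t)))) : C
(h (k (h (k (t))))) : B


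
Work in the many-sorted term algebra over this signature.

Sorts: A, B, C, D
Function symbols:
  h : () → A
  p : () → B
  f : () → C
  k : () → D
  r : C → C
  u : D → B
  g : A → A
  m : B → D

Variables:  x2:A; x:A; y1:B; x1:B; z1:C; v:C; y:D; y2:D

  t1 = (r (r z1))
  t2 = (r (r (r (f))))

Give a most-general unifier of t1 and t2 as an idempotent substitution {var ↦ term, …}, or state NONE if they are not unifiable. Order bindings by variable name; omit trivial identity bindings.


{z1 ↦ (r (f))}


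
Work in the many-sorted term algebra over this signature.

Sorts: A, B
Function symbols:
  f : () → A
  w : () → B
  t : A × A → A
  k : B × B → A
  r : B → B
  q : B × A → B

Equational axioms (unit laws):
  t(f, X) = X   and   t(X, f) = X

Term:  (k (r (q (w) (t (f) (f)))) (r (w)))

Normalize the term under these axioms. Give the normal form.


1. (k (r (q (w) (t (f) (f)))) (r (w)))  →  (k (r (q (w) (f))) (r (w)))

normal form = (k (r (q (w) (f))) (r (w)))


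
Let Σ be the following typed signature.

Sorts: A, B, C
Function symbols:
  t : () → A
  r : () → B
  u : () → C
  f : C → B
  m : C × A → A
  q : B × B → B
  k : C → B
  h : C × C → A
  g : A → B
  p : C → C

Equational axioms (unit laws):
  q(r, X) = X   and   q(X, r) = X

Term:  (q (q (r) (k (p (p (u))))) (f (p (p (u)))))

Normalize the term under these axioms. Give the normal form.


1. (q (q (r) (k (p (p (u))))) (f (p (p (u)))))  →  (q (k (p (p (u)))) (f (p (p (u)))))

normal form = (q (k (p (p (u)))) (f (p (p (u)))))


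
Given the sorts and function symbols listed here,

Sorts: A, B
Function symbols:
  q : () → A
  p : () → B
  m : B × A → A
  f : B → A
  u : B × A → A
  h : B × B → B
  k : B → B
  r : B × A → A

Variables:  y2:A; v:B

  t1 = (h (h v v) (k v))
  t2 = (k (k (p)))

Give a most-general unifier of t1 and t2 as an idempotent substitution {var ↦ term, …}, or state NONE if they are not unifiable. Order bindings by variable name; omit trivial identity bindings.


head clash or occurs-check failure — not unifiable

NONE (not unifiable)


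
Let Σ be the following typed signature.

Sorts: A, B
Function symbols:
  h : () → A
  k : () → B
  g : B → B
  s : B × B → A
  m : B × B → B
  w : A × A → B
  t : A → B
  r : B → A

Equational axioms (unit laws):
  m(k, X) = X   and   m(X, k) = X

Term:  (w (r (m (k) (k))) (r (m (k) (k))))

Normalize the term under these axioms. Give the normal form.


1. (w (r (m (k) (k))) (r (m (k) (k))))  →  (w (r (k)) (r (m (k) (k))))
2. (w (r (k)) (r (m (k) (k))))  →  (w (r (k)) (r (k)))

normal form = (w (r (k)) (r (k)))


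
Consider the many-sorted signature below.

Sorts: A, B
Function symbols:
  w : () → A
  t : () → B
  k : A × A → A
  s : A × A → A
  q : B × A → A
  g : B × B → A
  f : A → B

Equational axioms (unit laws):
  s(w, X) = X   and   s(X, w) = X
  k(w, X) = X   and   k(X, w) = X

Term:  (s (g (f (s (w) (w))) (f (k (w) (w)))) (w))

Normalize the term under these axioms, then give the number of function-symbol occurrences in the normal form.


1. (s (g (f (s (w) (w))) (f (k (w) (w)))) (w))  →  (g (f (s (w) (w))) (f (k (w) (w))))
2. (g (f (s (w) (w))) (f (k (w) (w))))  →  (g (f (w)) (f (k (w) (w))))
3. (g (f (w)) (f (k (w) (w))))  →  (g (f (w)) (f (w)))
normal form: (g (f (w)) (f (w)))

size = 5


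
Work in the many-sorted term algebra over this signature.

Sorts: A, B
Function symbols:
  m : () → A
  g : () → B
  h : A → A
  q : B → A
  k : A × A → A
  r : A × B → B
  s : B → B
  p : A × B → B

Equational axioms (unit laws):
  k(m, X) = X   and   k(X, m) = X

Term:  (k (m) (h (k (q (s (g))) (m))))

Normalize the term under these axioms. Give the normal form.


1. (k (m) (h (k (q (s (g))) (m))))  →  (h (k (q (s (g))) (m)))
2. (h (k (q (s (g))) (m)))  →  (h (q (s (g))))

normal form = (h (q (s (g))))


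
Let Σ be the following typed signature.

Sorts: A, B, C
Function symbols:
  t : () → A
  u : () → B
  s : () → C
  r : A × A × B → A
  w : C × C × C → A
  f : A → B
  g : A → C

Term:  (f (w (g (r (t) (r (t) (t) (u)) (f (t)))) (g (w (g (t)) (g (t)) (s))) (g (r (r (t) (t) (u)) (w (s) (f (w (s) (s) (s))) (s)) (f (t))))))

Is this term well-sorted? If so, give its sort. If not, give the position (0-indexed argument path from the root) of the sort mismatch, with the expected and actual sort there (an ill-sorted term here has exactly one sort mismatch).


        (t) : A
          (t) : A
          (t) : A
          (u) : B
        (r (t) (t) (u)) : A
          (t) : A
        (f (t)) : B
      (r (t) (r (t) (t) (u)) (f (t))) : A
    (g (r (t) (r (t) (t) (u)) (f (t)))) : C
          (t) : A
        (g (t)) : C
          (t) : A
        (g (t)) : C
        (s) : C
      (w (g (t)) (g (t)) (s)) : A
    (g (w (g (t)) (g (t)) (s))) : C
          (t) : A
          (t) : A
          (u) : B
        (r (t) (t) (u)) : A
          (s) : C
              (s) : C
              (s) : C
              (s) : C
            (w (s) (s) (s)) : A
          (f (w (s) (s) (s))) : B
          (s) : C
        (w (s) (f (w (s) (s) (s))) (s)) : ✗ arg 1 at [0, 2, 0, 1, 1] has sort B, expected C
          (t) : A
        (f (t)) : B

ill-sorted at position [0, 2, 0, 1, 1]: expected C, got B


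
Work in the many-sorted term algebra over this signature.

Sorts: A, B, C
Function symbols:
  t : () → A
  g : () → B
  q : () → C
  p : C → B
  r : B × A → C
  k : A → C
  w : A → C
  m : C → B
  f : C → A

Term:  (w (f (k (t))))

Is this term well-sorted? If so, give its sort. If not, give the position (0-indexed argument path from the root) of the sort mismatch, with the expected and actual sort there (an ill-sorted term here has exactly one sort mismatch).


well-sorted; sort = C

      (t) : A
    (k (t)) : C
  (f (k (t))) : A
(w (f (k (t)))) : C


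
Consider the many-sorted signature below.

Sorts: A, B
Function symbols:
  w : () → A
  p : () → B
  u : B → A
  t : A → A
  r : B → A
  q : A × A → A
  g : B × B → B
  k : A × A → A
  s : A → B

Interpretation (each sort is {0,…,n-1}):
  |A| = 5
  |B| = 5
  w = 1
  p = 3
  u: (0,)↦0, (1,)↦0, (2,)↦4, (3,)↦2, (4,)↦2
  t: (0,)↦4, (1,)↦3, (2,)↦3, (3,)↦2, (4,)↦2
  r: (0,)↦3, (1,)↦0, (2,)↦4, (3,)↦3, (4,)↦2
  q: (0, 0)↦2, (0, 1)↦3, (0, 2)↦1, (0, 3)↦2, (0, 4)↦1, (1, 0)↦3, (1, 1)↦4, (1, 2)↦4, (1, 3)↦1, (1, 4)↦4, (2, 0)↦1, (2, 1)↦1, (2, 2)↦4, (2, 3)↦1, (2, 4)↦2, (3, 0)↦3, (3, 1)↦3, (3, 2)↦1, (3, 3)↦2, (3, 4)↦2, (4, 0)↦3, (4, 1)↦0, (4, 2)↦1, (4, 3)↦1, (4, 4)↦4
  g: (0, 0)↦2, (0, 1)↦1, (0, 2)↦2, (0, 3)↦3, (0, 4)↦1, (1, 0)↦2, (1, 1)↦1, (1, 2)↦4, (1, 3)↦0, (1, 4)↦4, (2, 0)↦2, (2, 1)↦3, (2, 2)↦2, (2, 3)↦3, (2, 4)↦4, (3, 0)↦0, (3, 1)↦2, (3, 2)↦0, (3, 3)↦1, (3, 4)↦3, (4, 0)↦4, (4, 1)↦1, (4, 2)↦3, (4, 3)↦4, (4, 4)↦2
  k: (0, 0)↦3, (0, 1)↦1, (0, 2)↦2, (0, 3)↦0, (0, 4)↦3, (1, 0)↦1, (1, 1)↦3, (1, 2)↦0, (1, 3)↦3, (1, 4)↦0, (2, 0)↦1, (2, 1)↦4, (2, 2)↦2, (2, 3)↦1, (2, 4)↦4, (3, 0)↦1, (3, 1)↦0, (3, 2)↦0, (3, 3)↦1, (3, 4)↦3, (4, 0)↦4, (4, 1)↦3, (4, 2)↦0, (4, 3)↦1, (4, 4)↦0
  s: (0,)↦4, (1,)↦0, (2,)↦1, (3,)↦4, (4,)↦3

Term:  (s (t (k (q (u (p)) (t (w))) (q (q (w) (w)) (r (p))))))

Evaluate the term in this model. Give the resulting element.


value = 1

  p = 3
  (u (p)) = u(3,) = 2
  w = 1
  (t (w)) = t(1,) = 3
  (q (u (p)) (t (w))) = q(2, 3) = 1
  w = 1
  w = 1
  (q (w) (w)) = q(1, 1) = 4
  p = 3
  (r (p)) = r(3,) = 3
  (q (q (w) (w)) (r (p))) = q(4, 3) = 1
  (k (q (u (p)) (t (w))) (q (q (w) (w)) (r (p)))) = k(1, 1) = 3
  (t (k (q (u (p)) (t (w))) (q (q (w) (w)) (r (p))))) = t(3,) = 2
  (s (t (k (q (u (p)) (t (w))) (q (q (w) (w)) (r (p)))))) = s(2,) = 1


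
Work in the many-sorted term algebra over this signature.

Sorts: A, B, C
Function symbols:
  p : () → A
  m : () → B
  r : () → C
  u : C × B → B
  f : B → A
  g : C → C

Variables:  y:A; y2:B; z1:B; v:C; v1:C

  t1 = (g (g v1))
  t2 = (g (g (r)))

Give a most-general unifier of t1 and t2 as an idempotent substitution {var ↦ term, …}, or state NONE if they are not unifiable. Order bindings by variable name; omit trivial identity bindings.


{v1 ↦ (r)}


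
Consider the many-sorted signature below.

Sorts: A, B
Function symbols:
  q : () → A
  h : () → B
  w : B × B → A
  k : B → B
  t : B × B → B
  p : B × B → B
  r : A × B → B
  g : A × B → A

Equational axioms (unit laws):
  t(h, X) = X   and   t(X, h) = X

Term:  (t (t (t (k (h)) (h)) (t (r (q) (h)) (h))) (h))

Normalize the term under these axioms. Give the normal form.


1. (t (t (t (k (h)) (h)) (t (r (q) (h)) (h))) (h))  →  (t (t (k (h)) (h)) (t (r (q) (h)) (h)))
2. (t (t (k (h)) (h)) (t (r (q) (h)) (h)))  →  (t (k (h)) (t (r (q) (h)) (h)))
3. (t (k (h)) (t (r (q) (h)) (h)))  →  (t (k (h)) (r (q) (h)))

normal form = (t (k (h)) (r (q) (h)))


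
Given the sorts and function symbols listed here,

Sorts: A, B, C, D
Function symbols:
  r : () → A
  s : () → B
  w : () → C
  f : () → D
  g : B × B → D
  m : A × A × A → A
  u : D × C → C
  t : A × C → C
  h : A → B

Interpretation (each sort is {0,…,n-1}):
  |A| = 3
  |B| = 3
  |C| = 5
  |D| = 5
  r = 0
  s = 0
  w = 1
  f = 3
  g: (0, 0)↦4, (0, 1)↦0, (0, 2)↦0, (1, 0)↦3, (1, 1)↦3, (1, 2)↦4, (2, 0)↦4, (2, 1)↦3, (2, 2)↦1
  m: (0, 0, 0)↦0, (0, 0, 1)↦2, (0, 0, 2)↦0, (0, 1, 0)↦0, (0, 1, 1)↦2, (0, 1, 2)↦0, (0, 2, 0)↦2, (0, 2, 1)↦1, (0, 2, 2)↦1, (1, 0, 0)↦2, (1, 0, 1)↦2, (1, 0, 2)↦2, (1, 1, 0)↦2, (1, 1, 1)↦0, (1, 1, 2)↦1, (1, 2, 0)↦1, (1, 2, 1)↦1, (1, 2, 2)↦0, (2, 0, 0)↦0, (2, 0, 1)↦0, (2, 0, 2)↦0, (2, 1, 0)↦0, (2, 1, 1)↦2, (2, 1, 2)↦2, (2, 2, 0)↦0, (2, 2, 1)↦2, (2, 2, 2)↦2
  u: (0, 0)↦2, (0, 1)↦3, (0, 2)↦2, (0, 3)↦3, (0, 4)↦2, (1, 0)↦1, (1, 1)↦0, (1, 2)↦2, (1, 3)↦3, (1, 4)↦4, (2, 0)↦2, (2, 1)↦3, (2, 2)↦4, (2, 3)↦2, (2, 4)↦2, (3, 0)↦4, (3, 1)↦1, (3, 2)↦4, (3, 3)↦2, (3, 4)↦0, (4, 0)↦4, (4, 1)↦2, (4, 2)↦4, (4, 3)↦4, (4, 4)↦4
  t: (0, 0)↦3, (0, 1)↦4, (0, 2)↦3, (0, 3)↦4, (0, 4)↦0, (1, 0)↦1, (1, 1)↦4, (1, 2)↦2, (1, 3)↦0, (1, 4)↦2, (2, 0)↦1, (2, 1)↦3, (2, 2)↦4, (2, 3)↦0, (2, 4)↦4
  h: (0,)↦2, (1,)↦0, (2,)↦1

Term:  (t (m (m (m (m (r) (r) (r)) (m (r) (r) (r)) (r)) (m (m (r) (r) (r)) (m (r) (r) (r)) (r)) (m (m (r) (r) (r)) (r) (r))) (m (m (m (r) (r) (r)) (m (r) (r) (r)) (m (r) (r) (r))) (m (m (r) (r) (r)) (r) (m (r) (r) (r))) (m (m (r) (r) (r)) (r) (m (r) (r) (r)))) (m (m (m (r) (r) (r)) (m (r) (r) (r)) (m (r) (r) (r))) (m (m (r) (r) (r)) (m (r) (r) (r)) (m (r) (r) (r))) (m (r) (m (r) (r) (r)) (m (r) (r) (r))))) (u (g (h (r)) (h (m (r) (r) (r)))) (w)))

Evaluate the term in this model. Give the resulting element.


value = 3

  r = 0
  r = 0
  r = 0
  (m (r) (r) (r)) = m(0, 0, 0) = 0
  r = 0
  r = 0
  r = 0
  (m (r) (r) (r)) = m(0, 0, 0) = 0
  r = 0
  (m (m (r) (r) (r)) (m (r) (r) (r)) (r)) = m(0, 0, 0) = 0
  r = 0
  r = 0
  r = 0
  (m (r) (r) (r)) = m(0, 0, 0) = 0
  r = 0
  r = 0
  r = 0
  (m (r) (r) (r)) = m(0, 0, 0) = 0
  r = 0
  (m (m (r) (r) (r)) (m (r) (r) (r)) (r)) = m(0, 0, 0) = 0
  r = 0
  r = 0
  r = 0
  (m (r) (r) (r)) = m(0, 0, 0) = 0
  r = 0
  r = 0
  (m (m (r) (r) (r)) (r) (r)) = m(0, 0, 0) = 0
  (m (m (m (r) (r) (r)) (m (r) (r) (r)) (r)) (m (m (r) (r) (r)) (m (r) (r) (r)) (r)) (m (m (r) (r) (r)) (r) (r))) = m(0, 0, 0) = 0
  r = 0
  r = 0
  r = 0
  (m (r) (r) (r)) = m(0, 0, 0) = 0
  r = 0
  r = 0
  r = 0
  (m (r) (r) (r)) = m(0, 0, 0) = 0
  r = 0
  r = 0
  r = 0
  (m (r) (r) (r)) = m(0, 0, 0) = 0
  (m (m (r) (r) (r)) (m (r) (r) (r)) (m (r) (r) (r))) = m(0, 0, 0) = 0
  r = 0
  r = 0
  r = 0
  (m (r) (r) (r)) = m(0, 0, 0) = 0
  r = 0
  r = 0
  r = 0
  r = 0
  (m (r) (r) (r)) = m(0, 0, 0) = 0
  (m (m (r) (r) (r)) (r) (m (r) (r) (r))) = m(0, 0, 0) = 0
  r = 0
  r = 0
  r = 0
  (m (r) (r) (r)) = m(0, 0, 0) = 0
  r = 0
  r = 0
  r = 0
  r = 0
  (m (r) (r) (r)) = m(0, 0, 0) = 0
  (m (m (r) (r) (r)) (r) (m (r) (r) (r))) = m(0, 0, 0) = 0
  (m (m (m (r) (r) (r)) (m (r) (r) (r)) (m (r) (r) (r))) (m (m (r) (r) (r)) (r) (m (r) (r) (r))) (m (m (r) (r) (r)) (r) (m (r) (r) (r)))) = m(0, 0, 0) = 0
  r = 0
  r = 0
  r = 0
  (m (r) (r) (r)) = m(0, 0, 0) = 0
  r = 0
  r = 0
  r = 0
  (m (r) (r) (r)) = m(0, 0, 0) = 0
  r = 0
  r = 0
  r = 0
  (m (r) (r) (r)) = m(0, 0, 0) = 0
  (m (m (r) (r) (r)) (m (r) (r) (r)) (m (r) (r) (r))) = m(0, 0, 0) = 0
  r = 0
  r = 0
  r = 0
  (m (r) (r) (r)) = m(0, 0, 0) = 0
  r = 0
  r = 0
  r = 0
  (m (r) (r) (r)) = m(0, 0, 0) = 0
  r = 0
  r = 0
  r = 0
  (m (r) (r) (r)) = m(0, 0, 0) = 0
  (m (m (r) (r) (r)) (m (r) (r) (r)) (m (r) (r) (r))) = m(0, 0, 0) = 0
  r = 0
  r = 0
  r = 0
  r = 0
  (m (r) (r) (r)) = m(0, 0, 0) = 0
  r = 0
  r = 0
  r = 0
  (m (r) (r) (r)) = m(0, 0, 0) = 0
  (m (r) (m (r) (r) (r)) (m (r) (r) (r))) = m(0, 0, 0) = 0
  (m (m (m (r) (r) (r)) (m (r) (r) (r)) (m (r) (r) (r))) (m (m (r) (r) (r)) (m (r) (r) (r)) (m (r) (r) (r))) (m (r) (m (r) (r) (r)) (m (r) (r) (r)))) = m(0, 0, 0) = 0
  (m (m (m (m (r) (r) (r)) (m (r) (r) (r)) (r)) (m (m (r) (r) (r)) (m (r) (r) (r)) (r)) (m (m (r) (r) (r)) (r) (r))) (m (m (m (r) (r) (r)) (m (r) (r) (r)) (m (r) (r) (r))) (m (m (r) (r) (r)) (r) (m (r) (r) (r))) (m (m (r) (r) (r)) (r) (m (r) (r) (r)))) (m (m (m (r) (r) (r)) (m (r) (r) (r)) (m (r) (r) (r))) (m (m (r) (r) (r)) (m (r) (r) (r)) (m (r) (r) (r))) (m (r) (m (r) (r) (r)) (m (r) (r) (r))))) = m(0, 0, 0) = 0
  r = 0
  (h (r)) = h(0,) = 2
  r = 0
  r = 0
  r = 0
  (m (r) (r) (r)) = m(0, 0, 0) = 0
  (h (m (r) (r) (r))) = h(0,) = 2
  (g (h (r)) (h (m (r) (r) (r)))) = g(2, 2) = 1
  w = 1
  (u (g (h (r)) (h (m (r) (r) (r)))) (w)) = u(1, 1) = 0
  (t (m (m (m (m (r) (r) (r)) (m (r) (r) (r)) (r)) (m (m (r) (r) (r)) (m (r) (r) (r)) (r)) (m (m (r) (r) (r)) (r) (r))) (m (m (m (r) (r) (r)) (m (r) (r) (r)) (m (r) (r) (r))) (m (m (r) (r) (r)) (r) (m (r) (r) (r))) (m (m (r) (r) (r)) (r) (m (r) (r) (r)))) (m (m (m (r) (r) (r)) (m (r) (r) (r)) (m (r) (r) (r))) (m (m (r) (r) (r)) (m (r) (r) (r)) (m (r) (r) (r))) (m (r) (m (r) (r) (r)) (m (r) (r) (r))))) (u (g (h (r)) (h (m (r) (r) (r)))) (w))) = t(0, 0) = 3


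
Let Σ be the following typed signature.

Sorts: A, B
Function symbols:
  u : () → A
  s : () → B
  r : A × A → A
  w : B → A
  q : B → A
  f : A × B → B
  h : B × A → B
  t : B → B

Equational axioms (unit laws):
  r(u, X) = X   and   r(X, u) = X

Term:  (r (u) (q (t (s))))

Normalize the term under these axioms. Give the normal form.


normal form = (q (t (s)))

1. (r (u) (q (t (s))))  →  (q (t (s)))


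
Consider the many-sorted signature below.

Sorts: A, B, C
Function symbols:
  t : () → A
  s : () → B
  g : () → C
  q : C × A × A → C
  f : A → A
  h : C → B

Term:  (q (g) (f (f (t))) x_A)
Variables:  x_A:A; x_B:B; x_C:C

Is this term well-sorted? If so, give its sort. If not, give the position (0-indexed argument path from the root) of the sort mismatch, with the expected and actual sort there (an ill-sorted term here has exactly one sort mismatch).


well-sorted; sort = C

  (g) : C
      (t) : A
    (f (t)) : A
  (f (f (t))) : A
  x_A : A
(q (g) (f (f (t))) x_A) : C


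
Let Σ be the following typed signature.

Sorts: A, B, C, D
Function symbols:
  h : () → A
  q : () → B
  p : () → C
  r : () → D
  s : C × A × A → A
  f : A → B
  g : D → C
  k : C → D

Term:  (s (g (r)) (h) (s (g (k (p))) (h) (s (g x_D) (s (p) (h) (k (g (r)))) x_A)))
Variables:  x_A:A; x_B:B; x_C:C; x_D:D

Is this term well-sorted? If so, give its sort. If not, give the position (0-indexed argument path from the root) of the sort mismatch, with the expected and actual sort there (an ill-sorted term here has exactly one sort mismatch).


    (r) : D
  (g (r)) : C
  (h) : A
        (p) : C
      (k (p)) : D
    (g (k (p))) : C
    (h) : A
        x_D : D
      (g x_D) : C
        (p) : C
        (h) : A
            (r) : D
          (g (r)) : C
        (k (g (r))) : D
      (s (p) (h) (k (g (r)))) : ✗ arg 2 at [2, 2, 1, 2] has sort D, expected A
      x_A : A

ill-sorted at position [2, 2, 1, 2]: expected A, got D


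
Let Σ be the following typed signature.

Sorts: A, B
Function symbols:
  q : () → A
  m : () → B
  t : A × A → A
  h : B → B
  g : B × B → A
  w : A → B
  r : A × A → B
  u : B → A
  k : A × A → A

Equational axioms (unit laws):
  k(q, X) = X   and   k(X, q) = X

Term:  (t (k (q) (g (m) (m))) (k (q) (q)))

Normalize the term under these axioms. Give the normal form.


1. (t (k (q) (g (m) (m))) (k (q) (q)))  →  (t (g (m) (m)) (k (q) (q)))
2. (t (g (m) (m)) (k (q) (q)))  →  (t (g (m) (m)) (q))

normal form = (t (g (m) (m)) (q))


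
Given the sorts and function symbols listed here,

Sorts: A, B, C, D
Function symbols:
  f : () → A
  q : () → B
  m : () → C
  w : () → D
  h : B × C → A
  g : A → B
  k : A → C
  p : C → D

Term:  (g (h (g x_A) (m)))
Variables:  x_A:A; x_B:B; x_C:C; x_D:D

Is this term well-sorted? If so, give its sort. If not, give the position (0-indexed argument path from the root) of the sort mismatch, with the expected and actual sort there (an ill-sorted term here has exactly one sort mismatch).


      x_A : A
    (g x_A) : B
    (m) : C
  (h (g x_A) (m)) : A
(g (h (g x_A) (m))) : B

well-sorted; sort = B


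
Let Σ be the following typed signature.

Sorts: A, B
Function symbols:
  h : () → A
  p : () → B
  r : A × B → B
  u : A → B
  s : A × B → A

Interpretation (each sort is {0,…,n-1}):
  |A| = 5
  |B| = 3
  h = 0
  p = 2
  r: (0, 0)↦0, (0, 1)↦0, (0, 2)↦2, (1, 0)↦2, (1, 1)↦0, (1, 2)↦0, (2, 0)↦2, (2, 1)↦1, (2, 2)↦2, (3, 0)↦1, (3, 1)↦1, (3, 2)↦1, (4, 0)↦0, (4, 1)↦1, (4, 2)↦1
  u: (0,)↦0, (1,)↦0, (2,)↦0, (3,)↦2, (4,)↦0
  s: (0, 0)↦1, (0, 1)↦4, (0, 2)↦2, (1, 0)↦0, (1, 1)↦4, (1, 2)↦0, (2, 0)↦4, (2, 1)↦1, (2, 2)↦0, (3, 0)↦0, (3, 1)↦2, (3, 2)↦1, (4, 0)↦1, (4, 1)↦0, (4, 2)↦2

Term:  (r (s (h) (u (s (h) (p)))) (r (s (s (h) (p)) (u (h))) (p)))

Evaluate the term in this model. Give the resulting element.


  h = 0
  h = 0
  p = 2
  (s (h) (p)) = s(0, 2) = 2
  (u (s (h) (p))) = u(2,) = 0
  (s (h) (u (s (h) (p)))) = s(0, 0) = 1
  h = 0
  p = 2
  (s (h) (p)) = s(0, 2) = 2
  h = 0
  (u (h)) = u(0,) = 0
  (s (s (h) (p)) (u (h))) = s(2, 0) = 4
  p = 2
  (r (s (s (h) (p)) (u (h))) (p)) = r(4, 2) = 1
  (r (s (h) (u (s (h) (p)))) (r (s (s (h) (p)) (u (h))) (p))) = r(1, 1) = 0

value = 0


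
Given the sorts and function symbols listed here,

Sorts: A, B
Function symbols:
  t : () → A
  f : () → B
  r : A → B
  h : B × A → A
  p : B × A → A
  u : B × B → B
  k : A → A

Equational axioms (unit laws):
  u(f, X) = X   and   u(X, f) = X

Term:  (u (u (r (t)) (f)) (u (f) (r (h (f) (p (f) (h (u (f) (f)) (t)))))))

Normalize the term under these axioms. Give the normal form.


normal form = (u (r (t)) (r (h (f) (p (f) (h (f) (t))))))

1. (u (u (r (t)) (f)) (u (f) (r (h (f) (p (f) (h (u (f) (f)) (t)))))))  →  (u (r (t)) (u (f) (r (h (f) (p (f) (h (u (f) (f)) (t)))))))
2. (u (r (t)) (u (f) (r (h (f) (p (f) (h (u (f) (f)) (t)))))))  →  (u (r (t)) (r (h (f) (p (f) (h (u (f) (f)) (t))))))
3. (u (r (t)) (r (h (f) (p (f) (h (u (f) (f)) (t))))))  →  (u (r (t)) (r (h (f) (p (f) (h (f) (t))))))


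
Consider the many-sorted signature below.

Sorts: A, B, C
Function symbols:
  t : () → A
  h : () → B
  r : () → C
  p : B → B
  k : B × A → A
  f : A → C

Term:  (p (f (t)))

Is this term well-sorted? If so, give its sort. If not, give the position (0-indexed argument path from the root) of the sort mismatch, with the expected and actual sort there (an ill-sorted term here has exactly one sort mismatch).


ill-sorted at position [0]: expected B, got C

    (t) : A
  (f (t)) : C
(p (f (t))) : ✗ arg 0 at [0] has sort C, expected B


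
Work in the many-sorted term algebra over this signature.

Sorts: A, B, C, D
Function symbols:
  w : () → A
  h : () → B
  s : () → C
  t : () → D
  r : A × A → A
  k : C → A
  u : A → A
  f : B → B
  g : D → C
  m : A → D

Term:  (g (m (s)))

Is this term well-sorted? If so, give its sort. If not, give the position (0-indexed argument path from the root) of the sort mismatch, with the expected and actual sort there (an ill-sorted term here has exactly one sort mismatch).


ill-sorted at position [0, 0]: expected A, got C

    (s) : C
  (m (s)) : ✗ arg 0 at [0, 0] has sort C, expected A


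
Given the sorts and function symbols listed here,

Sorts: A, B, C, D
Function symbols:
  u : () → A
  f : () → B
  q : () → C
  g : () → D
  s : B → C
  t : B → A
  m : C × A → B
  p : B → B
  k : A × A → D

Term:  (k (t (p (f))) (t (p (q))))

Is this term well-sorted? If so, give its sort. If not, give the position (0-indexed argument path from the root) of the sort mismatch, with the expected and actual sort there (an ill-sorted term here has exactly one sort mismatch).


      (f) : B
    (p (f)) : B
  (t (p (f))) : A
      (q) : C
    (p (q)) : ✗ arg 0 at [1, 0, 0] has sort C, expected B

ill-sorted at position [1, 0, 0]: expected B, got C


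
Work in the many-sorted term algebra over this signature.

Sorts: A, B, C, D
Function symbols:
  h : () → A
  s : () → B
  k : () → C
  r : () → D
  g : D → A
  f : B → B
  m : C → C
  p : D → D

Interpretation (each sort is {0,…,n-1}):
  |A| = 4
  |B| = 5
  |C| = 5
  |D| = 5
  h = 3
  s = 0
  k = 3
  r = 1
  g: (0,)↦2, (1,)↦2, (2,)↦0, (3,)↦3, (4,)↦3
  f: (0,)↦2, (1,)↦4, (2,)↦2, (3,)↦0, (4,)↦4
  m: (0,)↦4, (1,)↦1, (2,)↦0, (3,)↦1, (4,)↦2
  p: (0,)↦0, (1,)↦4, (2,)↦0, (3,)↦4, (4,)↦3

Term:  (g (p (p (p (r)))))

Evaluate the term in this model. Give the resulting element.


value = 3

  r = 1
  (p (r)) = p(1,) = 4
  (p (p (r))) = p(4,) = 3
  (p (p (p (r)))) = p(3,) = 4
  (g (p (p (p (r))))) = g(4,) = 3


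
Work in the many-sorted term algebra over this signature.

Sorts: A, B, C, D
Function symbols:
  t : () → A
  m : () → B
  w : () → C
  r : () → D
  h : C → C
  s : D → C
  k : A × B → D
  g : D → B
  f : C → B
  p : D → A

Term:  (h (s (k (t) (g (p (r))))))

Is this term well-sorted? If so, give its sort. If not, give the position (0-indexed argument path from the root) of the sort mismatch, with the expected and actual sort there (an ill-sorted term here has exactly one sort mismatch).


      (t) : A
          (r) : D
        (p (r)) : A
      (g (p (r))) : ✗ arg 0 at [0, 0, 1, 0] has sort A, expected D

ill-sorted at position [0, 0, 1, 0]: expected D, got A


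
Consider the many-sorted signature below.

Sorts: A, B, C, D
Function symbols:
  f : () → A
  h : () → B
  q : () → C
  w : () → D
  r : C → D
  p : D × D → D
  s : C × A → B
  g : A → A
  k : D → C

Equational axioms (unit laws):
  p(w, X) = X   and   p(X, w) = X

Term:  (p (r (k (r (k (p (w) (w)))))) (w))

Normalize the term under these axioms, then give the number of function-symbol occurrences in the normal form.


1. (p (r (k (r (k (p (w) (w)))))) (w))  →  (r (k (r (k (p (w) (w))))))
2. (r (k (r (k (p (w) (w))))))  →  (r (k (r (k (w)))))
normal form: (r (k (r (k (w)))))

size = 5


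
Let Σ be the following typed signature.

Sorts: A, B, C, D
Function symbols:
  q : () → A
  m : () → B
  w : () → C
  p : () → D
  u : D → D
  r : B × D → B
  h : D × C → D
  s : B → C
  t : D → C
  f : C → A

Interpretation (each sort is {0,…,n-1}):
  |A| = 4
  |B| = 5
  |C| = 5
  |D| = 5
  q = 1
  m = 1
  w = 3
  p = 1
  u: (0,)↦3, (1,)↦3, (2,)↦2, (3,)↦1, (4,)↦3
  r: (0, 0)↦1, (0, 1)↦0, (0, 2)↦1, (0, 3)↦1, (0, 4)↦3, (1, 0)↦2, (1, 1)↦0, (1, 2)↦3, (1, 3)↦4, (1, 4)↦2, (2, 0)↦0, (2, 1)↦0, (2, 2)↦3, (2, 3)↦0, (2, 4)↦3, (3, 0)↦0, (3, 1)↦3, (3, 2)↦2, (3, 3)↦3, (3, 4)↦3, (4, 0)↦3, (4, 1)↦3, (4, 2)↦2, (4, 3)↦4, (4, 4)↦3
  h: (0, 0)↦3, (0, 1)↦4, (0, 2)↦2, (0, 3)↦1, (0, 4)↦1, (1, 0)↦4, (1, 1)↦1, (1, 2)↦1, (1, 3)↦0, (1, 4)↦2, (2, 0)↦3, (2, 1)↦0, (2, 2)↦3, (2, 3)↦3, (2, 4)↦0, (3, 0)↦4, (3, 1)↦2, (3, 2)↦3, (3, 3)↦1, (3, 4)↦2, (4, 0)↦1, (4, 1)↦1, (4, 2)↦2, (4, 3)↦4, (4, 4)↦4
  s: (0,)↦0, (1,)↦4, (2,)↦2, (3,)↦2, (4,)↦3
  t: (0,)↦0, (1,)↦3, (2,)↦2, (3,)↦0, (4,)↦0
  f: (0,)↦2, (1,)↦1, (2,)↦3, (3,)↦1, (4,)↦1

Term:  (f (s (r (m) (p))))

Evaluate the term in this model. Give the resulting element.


value = 2

  m = 1
  p = 1
  (r (m) (p)) = r(1, 1) = 0
  (s (r (m) (p))) = s(0,) = 0
  (f (s (r (m) (p)))) = f(0,) = 2


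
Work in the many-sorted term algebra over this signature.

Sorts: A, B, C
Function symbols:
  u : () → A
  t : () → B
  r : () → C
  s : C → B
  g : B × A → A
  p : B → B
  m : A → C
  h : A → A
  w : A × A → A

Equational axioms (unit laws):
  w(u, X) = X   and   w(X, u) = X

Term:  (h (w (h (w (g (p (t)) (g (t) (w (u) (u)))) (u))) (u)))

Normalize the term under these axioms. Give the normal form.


normal form = (h (h (g (p (t)) (g (t) (u)))))

1. (h (w (h (w (g (p (t)) (g (t) (w (u) (u)))) (u))) (u)))  →  (h (h (w (g (p (t)) (g (t) (w (u) (u)))) (u))))
2. (h (h (w (g (p (t)) (g (t) (w (u) (u)))) (u))))  →  (h (h (g (p (t)) (g (t) (w (u) (u))))))
3. (h (h (g (p (t)) (g (t) (w (u) (u))))))  →  (h (h (g (p (t)) (g (t) (u)))))
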